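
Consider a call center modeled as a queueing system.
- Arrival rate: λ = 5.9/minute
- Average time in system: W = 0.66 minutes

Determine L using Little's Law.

Little's Law: L = λW
L = 5.9 × 0.66 = 3.8940 calls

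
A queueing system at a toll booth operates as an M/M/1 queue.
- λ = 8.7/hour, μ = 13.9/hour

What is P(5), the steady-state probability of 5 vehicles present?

ρ = λ/μ = 8.7/13.9 = 0.6259
P(n) = (1-ρ)ρⁿ
P(5) = (1-0.6259) × 0.6259^5
P(5) = 0.37410 × 0.096056
P(5) = 0.03593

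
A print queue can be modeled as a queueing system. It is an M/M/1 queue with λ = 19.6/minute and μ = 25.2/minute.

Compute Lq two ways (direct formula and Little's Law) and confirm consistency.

Method 1 (direct): Lq = λ²/(μ(μ-λ)) = 384.16/(25.2 × 5.60) = 2.7222

Method 2 (Little's Law):
W = 1/(μ-λ) = 1/5.60 = 0.17857
Wq = W - 1/μ = 0.17857 - 0.039683 = 0.13889
Lq = λWq = 19.6 × 0.13889 = 2.7222 ✔ (matches Method 1)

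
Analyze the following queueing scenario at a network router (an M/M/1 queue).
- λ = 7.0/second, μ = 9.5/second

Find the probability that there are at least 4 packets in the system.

ρ = λ/μ = 7.0/9.5 = 0.73684
P(N ≥ n) = ρⁿ
P(N ≥ 4) = 0.73684^4
P(N ≥ 4) = 0.2948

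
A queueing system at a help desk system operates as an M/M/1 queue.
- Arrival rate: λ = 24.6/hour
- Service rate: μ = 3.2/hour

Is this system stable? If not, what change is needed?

Stability requires ρ = λ/(cμ) < 1
ρ = 24.6/(1 × 3.2) = 24.6/3.20 = 7.6875
Since 7.6875 ≥ 1, the system is UNSTABLE.
Queue grows without bound. Need μ > λ = 24.6.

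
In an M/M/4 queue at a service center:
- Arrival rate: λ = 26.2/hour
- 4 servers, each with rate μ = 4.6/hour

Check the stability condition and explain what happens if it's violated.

Stability requires ρ = λ/(cμ) < 1
ρ = 26.2/(4 × 4.6) = 26.2/18.40 = 1.4239
Since 1.4239 ≥ 1, the system is UNSTABLE.
Need c > λ/μ = 26.2/4.6 = 5.70.
Minimum servers needed: c = 6.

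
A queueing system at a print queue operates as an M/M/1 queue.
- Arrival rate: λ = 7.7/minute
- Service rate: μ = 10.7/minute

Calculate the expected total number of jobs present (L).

ρ = λ/μ = 7.7/10.7 = 0.7196
For M/M/1: L = λ/(μ-λ)
L = 7.7/(10.7-7.7) = 7.7/3.00
L = 2.5667 jobs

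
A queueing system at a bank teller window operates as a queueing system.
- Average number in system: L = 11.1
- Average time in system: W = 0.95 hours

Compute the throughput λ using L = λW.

Little's Law: L = λW, so λ = L/W
λ = 11.1/0.95 = 11.6842 transactions/hour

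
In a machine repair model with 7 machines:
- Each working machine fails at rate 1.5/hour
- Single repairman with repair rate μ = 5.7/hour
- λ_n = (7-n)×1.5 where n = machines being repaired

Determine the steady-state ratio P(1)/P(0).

P(1)/P(0) = ∏_{i=0}^{1-1} λ_i/μ_{i+1}
= (7-0)×1.5/5.7
= 1.8421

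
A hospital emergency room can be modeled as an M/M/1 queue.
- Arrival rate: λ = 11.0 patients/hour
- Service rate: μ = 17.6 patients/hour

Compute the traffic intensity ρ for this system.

Server utilization: ρ = λ/μ
ρ = 11.0/17.6 = 0.6250
The server is busy 62.50% of the time.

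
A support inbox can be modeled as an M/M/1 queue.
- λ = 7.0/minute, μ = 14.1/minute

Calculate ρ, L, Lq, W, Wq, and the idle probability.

Step 1: ρ = λ/μ = 7.0/14.1 = 0.4965
Step 2: L = λ/(μ-λ) = 7.0/7.10 = 0.9859
Step 3: Lq = λ²/(μ(μ-λ)) = 49.00/(14.1×7.10) = 0.4895
Step 4: W = 1/(μ-λ) = 1/7.10 = 0.14085
Step 5: Wq = λ/(μ(μ-λ)) = 7.0/(14.1×7.10) = 0.06992
Step 6: P(0) = 1-ρ = 0.5035
Verify: L = λW = 7.0×0.14085 = 0.9859 ✔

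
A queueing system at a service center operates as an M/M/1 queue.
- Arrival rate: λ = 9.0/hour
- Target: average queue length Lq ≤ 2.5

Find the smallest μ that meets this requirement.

For M/M/1: Lq = λ²/(μ(μ-λ))
Need Lq ≤ 2.5, i.e. μ(μ-λ) ≥ λ²/2.5
μ² - 9.0μ - 81.00/2.5 ≥ 0  →  μ² - 9.0μ - 32.4000 ≥ 0
Quadratic formula (positive root): μ = [λ + √(λ² + 4×32.4000)]/2
Discriminant: 81.00 + 4×32.4000 = 210.6000, √210.6000 = 14.51206
μ ≥ (9.0 + 14.51206)/2 = 11.7560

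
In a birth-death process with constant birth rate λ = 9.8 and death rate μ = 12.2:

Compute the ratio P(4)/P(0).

For constant rates: P(n)/P(0) = (λ/μ)^n
P(4)/P(0) = (9.8/12.2)^4 = 0.8033^4 = 0.4164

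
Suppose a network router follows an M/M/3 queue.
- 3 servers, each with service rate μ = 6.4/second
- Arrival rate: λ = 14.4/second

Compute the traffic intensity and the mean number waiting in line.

Traffic intensity: ρ = λ/(cμ) = 14.4/(3×6.4) = 0.7500
Since ρ = 0.7500 < 1, system is stable.
Offered load a = λ/μ = cρ = 14.4/6.4 = 2.2500
P₀ = [ Σₙ₌₀^2 aⁿ/n! + a^3/(3!(1-ρ)) ]⁻¹
Σ = a^0/0! + a^1/1! + a^2/2! = 1.0000 + 2.2500 + 2.5312 = 5.7812
a^3/(3!(1-ρ)) = 11.3906/(6 × 0.2500) = 7.5937
P₀ = 1/(5.7812 + 7.5937) = 0.07477
Lq = P₀·a^3·ρ / (3!(1-ρ)²) = 0.074766 × 11.3906 × 0.75000 / (6 × 0.062500) = 1.7033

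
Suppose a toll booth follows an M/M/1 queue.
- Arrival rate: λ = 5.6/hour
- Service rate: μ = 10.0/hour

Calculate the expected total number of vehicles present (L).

ρ = λ/μ = 5.6/10.0 = 0.5600
For M/M/1: L = λ/(μ-λ)
L = 5.6/(10.0-5.6) = 5.6/4.40
L = 1.2727 vehicles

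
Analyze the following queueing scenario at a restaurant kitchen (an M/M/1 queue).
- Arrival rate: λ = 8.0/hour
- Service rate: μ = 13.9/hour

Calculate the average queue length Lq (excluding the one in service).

ρ = λ/μ = 8.0/13.9 = 0.5755
For M/M/1: Lq = λ²/(μ(μ-λ))
Lq = 64.00/(13.9 × 5.90)
Lq = 0.7804 orders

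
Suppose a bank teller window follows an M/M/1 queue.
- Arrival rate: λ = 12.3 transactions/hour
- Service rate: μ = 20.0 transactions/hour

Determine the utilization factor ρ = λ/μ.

Server utilization: ρ = λ/μ
ρ = 12.3/20.0 = 0.6150
The server is busy 61.50% of the time.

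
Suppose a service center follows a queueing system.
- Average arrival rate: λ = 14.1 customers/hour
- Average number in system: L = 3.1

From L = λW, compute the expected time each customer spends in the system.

Little's Law: L = λW, so W = L/λ
W = 3.1/14.1 = 0.2199 hours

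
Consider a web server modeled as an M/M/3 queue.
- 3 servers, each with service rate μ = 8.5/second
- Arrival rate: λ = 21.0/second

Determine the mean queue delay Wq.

Traffic intensity: ρ = λ/(cμ) = 21.0/(3×8.5) = 0.8235
Since ρ = 0.8235 < 1, system is stable.
Offered load a = λ/μ = cρ = 21.0/8.5 = 2.4706
P₀ = [ Σₙ₌₀^2 aⁿ/n! + a^3/(3!(1-ρ)) ]⁻¹
Σ = a^0/0! + a^1/1! + a^2/2! = 1.0000 + 2.4706 + 3.0519 = 6.5225
a^3/(3!(1-ρ)) = 15.0800/(6 × 0.176471) = 14.2422
P₀ = 1/(6.5225 + 14.2422) = 0.04816
Lq = P₀·a^3·ρ / (3!(1-ρ)²) = 0.048159 × 15.0800 × 0.82353 / (6 × 0.031142) = 3.2008
Wq = Lq/λ = 3.2008/21.0 = 0.1524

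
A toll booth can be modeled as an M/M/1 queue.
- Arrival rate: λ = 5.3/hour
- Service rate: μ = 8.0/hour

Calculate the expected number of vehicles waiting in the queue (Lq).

ρ = λ/μ = 5.3/8.0 = 0.6625
For M/M/1: Lq = λ²/(μ(μ-λ))
Lq = 28.09/(8.0 × 2.70)
Lq = 1.3005 vehicles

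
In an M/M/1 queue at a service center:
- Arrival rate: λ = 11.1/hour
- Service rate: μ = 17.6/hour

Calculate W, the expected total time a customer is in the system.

First, compute utilization: ρ = λ/μ = 11.1/17.6 = 0.6307
For M/M/1: W = 1/(μ-λ)
W = 1/(17.6-11.1) = 1/6.50
W = 0.1538 hours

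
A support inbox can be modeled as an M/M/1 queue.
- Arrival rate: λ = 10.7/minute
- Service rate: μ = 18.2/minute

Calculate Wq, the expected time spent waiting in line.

First, compute utilization: ρ = λ/μ = 10.7/18.2 = 0.5879
For M/M/1: Wq = λ/(μ(μ-λ))
Wq = 10.7/(18.2 × (18.2-10.7))
Wq = 10.7/(18.2 × 7.50)
Wq = 0.07839 minutes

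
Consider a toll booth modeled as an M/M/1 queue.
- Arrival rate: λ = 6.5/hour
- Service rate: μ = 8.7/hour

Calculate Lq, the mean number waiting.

ρ = λ/μ = 6.5/8.7 = 0.7471
For M/M/1: Lq = λ²/(μ(μ-λ))
Lq = 42.25/(8.7 × 2.20)
Lq = 2.2074 vehicles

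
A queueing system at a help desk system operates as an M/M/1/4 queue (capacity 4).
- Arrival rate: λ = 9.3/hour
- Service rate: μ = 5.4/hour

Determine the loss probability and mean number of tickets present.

ρ = λ/μ = 9.3/5.4 = 1.7222
P₀ = (1-ρ)/(1-ρ^(K+1)) = (1-1.7222)/(1-1.7222^5) = -0.7222/-14.1502 = 0.05104
P_K = P₀×ρ^K = 0.05104 × 1.7222^4 = 0.05104 × 8.7970 = 0.4490
Blocking probability P_4 = 0.4490 (44.90%)
L = ρ[1 - (K+1)ρ^K + Kρ^(K+1)] / [(1-ρ)(1-ρ^(K+1))]
L = 1.7222 × (1 - 5×8.7970 + 4×15.1502) / ((1 - 1.7222) × (1 - 15.1502)) = 2.9687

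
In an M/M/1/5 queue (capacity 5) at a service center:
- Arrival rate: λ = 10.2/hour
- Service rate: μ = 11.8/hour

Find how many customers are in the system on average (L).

ρ = λ/μ = 10.2/11.8 = 0.8644
P₀ = (1-ρ)/(1-ρ^(K+1)) = (1-0.8644)/(1-0.8644^6) = 0.1356/0.5829 = 0.2326
P_K = P₀×ρ^K = 0.2326 × 0.8644^5 = 0.2326 × 0.4826 = 0.1123
L = ρ[1 - (K+1)ρ^K + Kρ^(K+1)] / [(1-ρ)(1-ρ^(K+1))]
L = 0.8644 × (1 - 6×0.48258497 + 5×0.41714645) / ((1 - 0.8644) × (1 - 0.41714645)) = 2.0805 customers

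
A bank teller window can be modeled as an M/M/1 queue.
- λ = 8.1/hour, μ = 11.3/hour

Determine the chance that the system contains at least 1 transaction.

ρ = λ/μ = 8.1/11.3 = 0.7168
P(N ≥ n) = ρⁿ
P(N ≥ 1) = 0.7168^1
P(N ≥ 1) = 0.7168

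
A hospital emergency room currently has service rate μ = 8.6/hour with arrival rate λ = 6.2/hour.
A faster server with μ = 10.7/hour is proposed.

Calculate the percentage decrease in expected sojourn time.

System 1: ρ₁ = 6.2/8.6 = 0.7209, W₁ = 1/(8.6-6.2) = 0.41667
System 2: ρ₂ = 6.2/10.7 = 0.5794, W₂ = 1/(10.7-6.2) = 0.22222
Improvement: (W₁-W₂)/W₁ = (0.41667-0.22222)/0.41667 = 46.67%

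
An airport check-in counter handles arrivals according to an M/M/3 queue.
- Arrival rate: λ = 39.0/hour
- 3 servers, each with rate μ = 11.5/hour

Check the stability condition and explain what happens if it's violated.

Stability requires ρ = λ/(cμ) < 1
ρ = 39.0/(3 × 11.5) = 39.0/34.50 = 1.1304
Since 1.1304 ≥ 1, the system is UNSTABLE.
Need c > λ/μ = 39.0/11.5 = 3.39.
Minimum servers needed: c = 4.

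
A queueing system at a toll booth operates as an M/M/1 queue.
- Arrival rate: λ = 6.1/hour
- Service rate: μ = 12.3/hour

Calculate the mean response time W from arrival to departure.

First, compute utilization: ρ = λ/μ = 6.1/12.3 = 0.4959
For M/M/1: W = 1/(μ-λ)
W = 1/(12.3-6.1) = 1/6.20
W = 0.1613 hours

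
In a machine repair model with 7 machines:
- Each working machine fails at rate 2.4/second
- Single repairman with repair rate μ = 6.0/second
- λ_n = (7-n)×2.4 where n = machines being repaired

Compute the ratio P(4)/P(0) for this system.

P(4)/P(0) = ∏_{i=0}^{4-1} λ_i/μ_{i+1}
= (7-0)×2.4/6.0 × (7-1)×2.4/6.0 × (7-2)×2.4/6.0 × (7-3)×2.4/6.0
= 21.5040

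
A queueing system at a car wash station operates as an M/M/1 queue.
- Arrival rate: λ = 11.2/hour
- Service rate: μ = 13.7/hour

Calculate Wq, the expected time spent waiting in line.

First, compute utilization: ρ = λ/μ = 11.2/13.7 = 0.8175
For M/M/1: Wq = λ/(μ(μ-λ))
Wq = 11.2/(13.7 × (13.7-11.2))
Wq = 11.2/(13.7 × 2.50)
Wq = 0.3270 hours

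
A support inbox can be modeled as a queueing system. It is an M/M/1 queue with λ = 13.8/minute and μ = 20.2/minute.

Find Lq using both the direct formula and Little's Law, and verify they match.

Method 1 (direct): Lq = λ²/(μ(μ-λ)) = 190.44/(20.2 × 6.40) = 1.4731

Method 2 (Little's Law):
W = 1/(μ-λ) = 1/6.40 = 0.15625
Wq = W - 1/μ = 0.15625 - 0.049505 = 0.10675
Lq = λWq = 13.8 × 0.10675 = 1.4731 ✔ (matches Method 1)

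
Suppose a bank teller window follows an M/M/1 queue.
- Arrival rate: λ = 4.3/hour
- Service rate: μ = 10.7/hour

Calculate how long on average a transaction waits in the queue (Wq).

First, compute utilization: ρ = λ/μ = 4.3/10.7 = 0.4019
For M/M/1: Wq = λ/(μ(μ-λ))
Wq = 4.3/(10.7 × (10.7-4.3))
Wq = 4.3/(10.7 × 6.40)
Wq = 0.06279 hours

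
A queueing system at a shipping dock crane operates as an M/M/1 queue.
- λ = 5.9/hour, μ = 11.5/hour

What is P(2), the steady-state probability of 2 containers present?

ρ = λ/μ = 5.9/11.5 = 0.5130
P(n) = (1-ρ)ρⁿ
P(2) = (1-0.5130) × 0.5130^2
P(2) = 0.4870 × 0.2632
P(2) = 0.1282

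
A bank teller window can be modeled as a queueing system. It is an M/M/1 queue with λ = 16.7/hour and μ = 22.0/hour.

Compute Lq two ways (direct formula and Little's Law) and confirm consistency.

Method 1 (direct): Lq = λ²/(μ(μ-λ)) = 278.89/(22.0 × 5.30) = 2.3919

Method 2 (Little's Law):
W = 1/(μ-λ) = 1/5.30 = 0.18868
Wq = W - 1/μ = 0.18868 - 0.045455 = 0.143225
Lq = λWq = 16.7 × 0.143225 = 2.3919 ✔ (matches Method 1)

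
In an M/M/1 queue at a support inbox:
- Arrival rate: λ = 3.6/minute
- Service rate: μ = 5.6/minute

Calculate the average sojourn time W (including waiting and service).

First, compute utilization: ρ = λ/μ = 3.6/5.6 = 0.6429
For M/M/1: W = 1/(μ-λ)
W = 1/(5.6-3.6) = 1/2.00
W = 0.5000 minutes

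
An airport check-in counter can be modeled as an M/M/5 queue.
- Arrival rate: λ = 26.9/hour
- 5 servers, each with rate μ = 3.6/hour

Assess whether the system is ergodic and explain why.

Stability requires ρ = λ/(cμ) < 1
ρ = 26.9/(5 × 3.6) = 26.9/18.00 = 1.4944
Since 1.4944 ≥ 1, the system is UNSTABLE.
Need c > λ/μ = 26.9/3.6 = 7.47.
Minimum servers needed: c = 8.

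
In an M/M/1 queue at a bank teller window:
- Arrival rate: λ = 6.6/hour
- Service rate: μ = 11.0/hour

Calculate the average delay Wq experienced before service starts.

First, compute utilization: ρ = λ/μ = 6.6/11.0 = 0.6000
For M/M/1: Wq = λ/(μ(μ-λ))
Wq = 6.6/(11.0 × (11.0-6.6))
Wq = 6.6/(11.0 × 4.40)
Wq = 0.1364 hours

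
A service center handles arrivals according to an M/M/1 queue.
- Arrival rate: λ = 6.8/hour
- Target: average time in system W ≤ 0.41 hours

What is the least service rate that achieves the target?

For M/M/1: W = 1/(μ-λ)
Need W ≤ 0.41, so 1/(μ-λ) ≤ 0.41
μ - λ ≥ 1/0.41 = 2.4390
μ ≥ 6.8 + 2.4390 = 9.2390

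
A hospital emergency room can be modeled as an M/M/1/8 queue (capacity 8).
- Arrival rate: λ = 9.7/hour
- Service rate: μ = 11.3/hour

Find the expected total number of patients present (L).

ρ = λ/μ = 9.7/11.3 = 0.85841
P₀ = (1-ρ)/(1-ρ^(K+1)) = (1-0.85841)/(1-0.85841^9) = 0.1416/0.7469 = 0.1896
P_K = P₀×ρ^K = 0.1896 × 0.85841^8 = 0.1896 × 0.2948 = 0.05589
L = ρ[1 - (K+1)ρ^K + Kρ^(K+1)] / [(1-ρ)(1-ρ^(K+1))]
L = 0.85841 × (1 - 9×0.294821 + 8×0.253077) / ((1 - 0.85841) × (1 - 0.253077)) = 3.0132 patients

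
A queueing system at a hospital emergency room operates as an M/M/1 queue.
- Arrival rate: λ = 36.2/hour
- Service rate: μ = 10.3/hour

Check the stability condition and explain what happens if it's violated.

Stability requires ρ = λ/(cμ) < 1
ρ = 36.2/(1 × 10.3) = 36.2/10.30 = 3.5146
Since 3.5146 ≥ 1, the system is UNSTABLE.
Queue grows without bound. Need μ > λ = 36.2.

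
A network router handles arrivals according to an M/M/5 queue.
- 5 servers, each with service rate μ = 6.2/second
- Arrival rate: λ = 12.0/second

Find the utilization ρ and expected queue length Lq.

Traffic intensity: ρ = λ/(cμ) = 12.0/(5×6.2) = 0.3871
Since ρ = 0.3871 < 1, system is stable.
Offered load a = λ/μ = cρ = 12.0/6.2 = 1.9355
P₀ = [ Σₙ₌₀^4 aⁿ/n! + a^5/(5!(1-ρ)) ]⁻¹
Σ = a^0/0! + a^1/1! + a^2/2! + a^3/3! + a^4/4! = 1.00000 + 1.93548 + 1.87305 + 1.20842 + 0.584719 = 6.6017
a^5/(5!(1-ρ)) = 27.1611/(120 × 0.6129) = 0.3693
P₀ = 1/(6.6017 + 0.3693) = 0.1435
Lq = P₀·a^5·ρ / (5!(1-ρ)²) = 0.14345 × 27.1611 × 0.38710 / (120 × 0.37565) = 0.03346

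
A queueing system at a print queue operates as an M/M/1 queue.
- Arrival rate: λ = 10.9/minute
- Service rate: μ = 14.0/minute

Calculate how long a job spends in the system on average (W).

First, compute utilization: ρ = λ/μ = 10.9/14.0 = 0.7786
For M/M/1: W = 1/(μ-λ)
W = 1/(14.0-10.9) = 1/3.10
W = 0.3226 minutes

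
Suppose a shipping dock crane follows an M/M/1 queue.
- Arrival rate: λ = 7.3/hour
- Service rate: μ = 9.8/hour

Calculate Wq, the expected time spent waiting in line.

First, compute utilization: ρ = λ/μ = 7.3/9.8 = 0.7449
For M/M/1: Wq = λ/(μ(μ-λ))
Wq = 7.3/(9.8 × (9.8-7.3))
Wq = 7.3/(9.8 × 2.50)
Wq = 0.2980 hours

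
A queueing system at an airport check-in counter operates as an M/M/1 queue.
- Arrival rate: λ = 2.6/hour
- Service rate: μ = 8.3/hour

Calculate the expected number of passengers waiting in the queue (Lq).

ρ = λ/μ = 2.6/8.3 = 0.3133
For M/M/1: Lq = λ²/(μ(μ-λ))
Lq = 6.76/(8.3 × 5.70)
Lq = 0.1429 passengers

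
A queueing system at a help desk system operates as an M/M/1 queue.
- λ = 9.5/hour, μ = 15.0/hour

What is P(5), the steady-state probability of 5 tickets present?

ρ = λ/μ = 9.5/15.0 = 0.6333
P(n) = (1-ρ)ρⁿ
P(5) = (1-0.6333) × 0.6333^5
P(5) = 0.36670 × 0.10187
P(5) = 0.03736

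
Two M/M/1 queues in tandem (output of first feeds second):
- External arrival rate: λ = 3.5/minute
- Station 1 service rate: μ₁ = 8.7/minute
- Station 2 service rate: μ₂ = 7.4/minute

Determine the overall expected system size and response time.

By Jackson's theorem, each station behaves as independent M/M/1.
Station 1: ρ₁ = 3.5/8.7 = 0.4023, L₁ = ρ₁/(1-ρ₁) = λ/(μ₁-λ) = 3.5/5.20 = 0.6731
Station 2: ρ₂ = 3.5/7.4 = 0.4730, L₂ = ρ₂/(1-ρ₂) = λ/(μ₂-λ) = 3.5/3.90 = 0.8974
Total: L = L₁ + L₂ = 0.6731 + 0.8974 = 1.5705
W = L/λ = 1.5705/3.5 = 0.4487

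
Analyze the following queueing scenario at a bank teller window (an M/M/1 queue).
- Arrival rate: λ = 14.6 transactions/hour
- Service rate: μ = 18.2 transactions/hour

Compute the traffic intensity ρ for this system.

Server utilization: ρ = λ/μ
ρ = 14.6/18.2 = 0.8022
The server is busy 80.22% of the time.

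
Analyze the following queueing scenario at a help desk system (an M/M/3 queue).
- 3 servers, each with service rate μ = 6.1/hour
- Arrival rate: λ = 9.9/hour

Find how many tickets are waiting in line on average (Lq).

Traffic intensity: ρ = λ/(cμ) = 9.9/(3×6.1) = 0.5410
Since ρ = 0.5410 < 1, system is stable.
Offered load a = λ/μ = cρ = 9.9/6.1 = 1.6230
P₀ = [ Σₙ₌₀^2 aⁿ/n! + a^3/(3!(1-ρ)) ]⁻¹
Σ = a^0/0! + a^1/1! + a^2/2! = 1.00000 + 1.62295 + 1.31698 = 3.9399
a^3/(3!(1-ρ)) = 4.2748/(6 × 0.4590) = 1.5522
P₀ = 1/(3.9399 + 1.5522) = 0.1821
Lq = P₀·a^3·ρ / (3!(1-ρ)²) = 0.1821 × 4.2748 × 0.5410 / (6 × 0.2107) = 0.3331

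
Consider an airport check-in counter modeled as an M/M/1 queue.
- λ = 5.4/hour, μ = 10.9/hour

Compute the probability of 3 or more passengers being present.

ρ = λ/μ = 5.4/10.9 = 0.4954
P(N ≥ n) = ρⁿ
P(N ≥ 3) = 0.4954^3
P(N ≥ 3) = 0.1216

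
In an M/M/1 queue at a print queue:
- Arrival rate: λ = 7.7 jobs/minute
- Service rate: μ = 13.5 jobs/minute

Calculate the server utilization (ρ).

Server utilization: ρ = λ/μ
ρ = 7.7/13.5 = 0.5704
The server is busy 57.04% of the time.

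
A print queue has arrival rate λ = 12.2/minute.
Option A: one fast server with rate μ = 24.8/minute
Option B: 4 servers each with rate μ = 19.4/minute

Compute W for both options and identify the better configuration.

Option A: single server μ = 24.8 (M/M/1)
  ρ_A = 12.2/24.8 = 0.4919
  W_A = 1/(μ-λ) = 1/(24.8-12.2) = 1/12.60 = 0.07937

Option B: 4 servers μ = 19.4 (M/M/4)
  ρ_B = λ/(cμ) = 12.2/(4×19.4) = 0.1572
  Offered load a = λ/μ = cρ = 12.2/19.4 = 0.6289
  P₀ = [ Σₙ₌₀^3 aⁿ/n! + a^4/(4!(1-ρ)) ]⁻¹
  Σ = a^0/0! + a^1/1! + a^2/2! + a^3/3! = 1.0000 + 0.62887 + 0.19774 + 0.041450 = 1.8681
  a^4/(4!(1-ρ)) = 0.1564/(24 × 0.8428) = 0.007732
  P₀ = 1/(1.8681 + 0.007732) = 0.5331
  Lq = P₀·a^4·ρ / (4!(1-ρ)²) = 0.53311 × 0.15640 × 0.15722 / (24 × 0.71028) = 0.0007690
  Wq_B = Lq/λ = 0.0007690/12.2 = 0.00006303
  W_B = Wq_B + 1/μ = 0.00006303 + 0.05155 = 0.05161

Since W_B = 0.05161 < W_A = 0.07937, Option B (multiple servers) has the shorter time in system.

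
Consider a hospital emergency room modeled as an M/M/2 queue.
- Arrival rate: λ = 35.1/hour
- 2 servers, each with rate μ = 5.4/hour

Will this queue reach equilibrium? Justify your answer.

Stability requires ρ = λ/(cμ) < 1
ρ = 35.1/(2 × 5.4) = 35.1/10.80 = 3.2500
Since 3.2500 ≥ 1, the system is UNSTABLE.
Need c > λ/μ = 35.1/5.4 = 6.50.
Minimum servers needed: c = 7.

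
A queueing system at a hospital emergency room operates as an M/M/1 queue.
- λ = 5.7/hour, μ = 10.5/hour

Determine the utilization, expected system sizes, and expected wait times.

Step 1: ρ = λ/μ = 5.7/10.5 = 0.5429
Step 2: L = λ/(μ-λ) = 5.7/4.80 = 1.1875
Step 3: Lq = λ²/(μ(μ-λ)) = 32.49/(10.5×4.80) = 0.6446
Step 4: W = 1/(μ-λ) = 1/4.80 = 0.20833
Step 5: Wq = λ/(μ(μ-λ)) = 5.7/(10.5×4.80) = 0.1131
Step 6: P(0) = 1-ρ = 0.4571
Verify: L = λW = 5.7×0.20833 = 1.1875 ✔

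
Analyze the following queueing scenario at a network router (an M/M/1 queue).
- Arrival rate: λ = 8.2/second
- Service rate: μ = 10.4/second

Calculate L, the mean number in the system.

ρ = λ/μ = 8.2/10.4 = 0.7885
For M/M/1: L = λ/(μ-λ)
L = 8.2/(10.4-8.2) = 8.2/2.20
L = 3.7273 packets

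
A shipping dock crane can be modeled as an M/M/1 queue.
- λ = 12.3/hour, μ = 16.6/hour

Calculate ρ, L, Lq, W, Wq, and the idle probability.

Step 1: ρ = λ/μ = 12.3/16.6 = 0.7410
Step 2: L = λ/(μ-λ) = 12.3/4.30 = 2.8605
Step 3: Lq = λ²/(μ(μ-λ)) = 151.29/(16.6×4.30) = 2.1195
Step 4: W = 1/(μ-λ) = 1/4.30 = 0.23256
Step 5: Wq = λ/(μ(μ-λ)) = 12.3/(16.6×4.30) = 0.1723
Step 6: P(0) = 1-ρ = 0.2590
Verify: L = λW = 12.3×0.23256 = 2.8605 ✔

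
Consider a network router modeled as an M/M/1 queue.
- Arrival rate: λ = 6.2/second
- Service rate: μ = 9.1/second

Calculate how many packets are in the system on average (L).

ρ = λ/μ = 6.2/9.1 = 0.6813
For M/M/1: L = λ/(μ-λ)
L = 6.2/(9.1-6.2) = 6.2/2.90
L = 2.1379 packets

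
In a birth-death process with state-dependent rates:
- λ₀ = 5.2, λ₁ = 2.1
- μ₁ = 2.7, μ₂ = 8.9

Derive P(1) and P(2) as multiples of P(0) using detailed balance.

Balance equations:
State 0: λ₀P₀ = μ₁P₁ → P₁ = (λ₀/μ₁)P₀ = (5.2/2.7)P₀ = 1.9259P₀
State 1: P₂ = (λ₀λ₁)/(μ₁μ₂)P₀ = (5.2×2.1)/(2.7×8.9)P₀ = 0.4544P₀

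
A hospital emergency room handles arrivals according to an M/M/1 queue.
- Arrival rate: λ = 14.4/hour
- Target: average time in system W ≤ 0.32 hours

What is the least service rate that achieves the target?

For M/M/1: W = 1/(μ-λ)
Need W ≤ 0.32, so 1/(μ-λ) ≤ 0.32
μ - λ ≥ 1/0.32 = 3.1250
μ ≥ 14.4 + 3.1250 = 17.5250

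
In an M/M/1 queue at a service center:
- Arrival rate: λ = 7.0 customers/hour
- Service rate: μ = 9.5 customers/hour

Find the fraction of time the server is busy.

Server utilization: ρ = λ/μ
ρ = 7.0/9.5 = 0.7368
The server is busy 73.68% of the time.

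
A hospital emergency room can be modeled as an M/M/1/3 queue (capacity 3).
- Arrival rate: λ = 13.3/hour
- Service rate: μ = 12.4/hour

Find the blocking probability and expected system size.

ρ = λ/μ = 13.3/12.4 = 1.0726
P₀ = (1-ρ)/(1-ρ^(K+1)) = (1-1.0726)/(1-1.0726^4) = -0.07260/-0.3236 = 0.2244
P_K = P₀×ρ^K = 0.2244 × 1.0726^3 = 0.2244 × 1.2340 = 0.2769
Blocking probability P_3 = 0.2769 (27.69%)
L = ρ[1 - (K+1)ρ^K + Kρ^(K+1)] / [(1-ρ)(1-ρ^(K+1))]
L = 1.0726 × (1 - 4×1.233995 + 3×1.323583) / ((1 - 1.0726) × (1 - 1.323583)) = 1.5875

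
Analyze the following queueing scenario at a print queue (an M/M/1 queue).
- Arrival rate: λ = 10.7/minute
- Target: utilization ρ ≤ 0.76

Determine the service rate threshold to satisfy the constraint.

ρ = λ/μ, so μ = λ/ρ
μ ≥ 10.7/0.76 = 14.0789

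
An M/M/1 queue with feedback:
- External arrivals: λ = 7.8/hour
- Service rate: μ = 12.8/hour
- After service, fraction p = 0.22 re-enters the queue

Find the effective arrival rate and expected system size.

Effective arrival rate: λ_eff = λ/(1-p) = 7.8/(1-0.22) = 7.8/0.78 = 10.0000
ρ = λ_eff/μ = 10.0000/12.8 = 0.78125
L = ρ/(1-ρ) = 0.78125/(1-0.78125) = 3.5714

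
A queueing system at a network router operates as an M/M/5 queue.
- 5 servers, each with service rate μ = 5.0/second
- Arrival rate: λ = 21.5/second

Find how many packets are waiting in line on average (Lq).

Traffic intensity: ρ = λ/(cμ) = 21.5/(5×5.0) = 0.8600
Since ρ = 0.8600 < 1, system is stable.
Offered load a = λ/μ = cρ = 21.5/5.0 = 4.3000
P₀ = [ Σₙ₌₀^4 aⁿ/n! + a^5/(5!(1-ρ)) ]⁻¹
Σ = a^0/0! + a^1/1! + a^2/2! + a^3/3! + a^4/4! = 1.0000 + 4.3000 + 9.2450 + 13.2512 + 14.2450 = 42.0412
a^5/(5!(1-ρ)) = 1470.0844/(120 × 0.1400) = 87.5050
P₀ = 1/(42.0412 + 87.5050) = 0.007719
Lq = P₀·a^5·ρ / (5!(1-ρ)²) = 0.00771925 × 1470.0844 × 0.860000 / (120 × 0.0196000) = 4.1493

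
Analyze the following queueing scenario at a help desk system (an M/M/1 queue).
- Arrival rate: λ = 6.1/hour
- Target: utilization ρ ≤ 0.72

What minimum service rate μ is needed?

ρ = λ/μ, so μ = λ/ρ
μ ≥ 6.1/0.72 = 8.4722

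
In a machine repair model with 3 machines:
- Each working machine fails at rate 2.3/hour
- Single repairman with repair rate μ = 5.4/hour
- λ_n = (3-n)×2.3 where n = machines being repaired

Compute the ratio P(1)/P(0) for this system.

P(1)/P(0) = ∏_{i=0}^{1-1} λ_i/μ_{i+1}
= (3-0)×2.3/5.4
= 1.2778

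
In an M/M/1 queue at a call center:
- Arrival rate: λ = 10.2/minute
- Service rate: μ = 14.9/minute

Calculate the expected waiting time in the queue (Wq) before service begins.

First, compute utilization: ρ = λ/μ = 10.2/14.9 = 0.6846
For M/M/1: Wq = λ/(μ(μ-λ))
Wq = 10.2/(14.9 × (14.9-10.2))
Wq = 10.2/(14.9 × 4.70)
Wq = 0.1457 minutes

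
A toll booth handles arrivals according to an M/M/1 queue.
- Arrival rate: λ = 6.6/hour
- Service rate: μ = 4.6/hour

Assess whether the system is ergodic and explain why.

Stability requires ρ = λ/(cμ) < 1
ρ = 6.6/(1 × 4.6) = 6.6/4.60 = 1.4348
Since 1.4348 ≥ 1, the system is UNSTABLE.
Queue grows without bound. Need μ > λ = 6.6.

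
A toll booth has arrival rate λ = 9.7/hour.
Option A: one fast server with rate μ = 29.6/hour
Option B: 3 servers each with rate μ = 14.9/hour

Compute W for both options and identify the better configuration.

Option A: single server μ = 29.6 (M/M/1)
  ρ_A = 9.7/29.6 = 0.3277
  W_A = 1/(μ-λ) = 1/(29.6-9.7) = 1/19.90 = 0.05025

Option B: 3 servers μ = 14.9 (M/M/3)
  ρ_B = λ/(cμ) = 9.7/(3×14.9) = 0.2170
  Offered load a = λ/μ = cρ = 9.7/14.9 = 0.6510
  P₀ = [ Σₙ₌₀^2 aⁿ/n! + a^3/(3!(1-ρ)) ]⁻¹
  Σ = a^0/0! + a^1/1! + a^2/2! = 1.0000 + 0.6510 + 0.2119 = 1.8629
  a^3/(3!(1-ρ)) = 0.2759/(6 × 0.7830) = 0.05873
  P₀ = 1/(1.8629 + 0.05873) = 0.5204
  Lq = P₀·a^3·ρ / (3!(1-ρ)²) = 0.5204 × 0.2759 × 0.2170 / (6 × 0.6131) = 0.008470
  Wq_B = Lq/λ = 0.00846986/9.7 = 0.00087318
  W_B = Wq_B + 1/μ = 0.00087318 + 0.067114 = 0.06799

Since W_A = 0.05025 < W_B = 0.06799, Option A (single fast server) has the shorter time in system.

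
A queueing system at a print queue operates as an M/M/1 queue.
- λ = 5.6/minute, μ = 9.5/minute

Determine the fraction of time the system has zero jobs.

ρ = λ/μ = 5.6/9.5 = 0.5895
P(0) = 1 - ρ = 1 - 0.5895 = 0.4105
The server is idle 41.05% of the time.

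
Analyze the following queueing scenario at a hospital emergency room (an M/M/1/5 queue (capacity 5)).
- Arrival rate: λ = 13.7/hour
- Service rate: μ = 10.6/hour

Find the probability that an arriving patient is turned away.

ρ = λ/μ = 13.7/10.6 = 1.29245
P₀ = (1-ρ)/(1-ρ^(K+1)) = (1-1.29245)/(1-1.29245^6) = -0.29245/-3.6610 = 0.07988
P_K = P₀×ρ^K = 0.07988 × 1.29245^5 = 0.07988 × 3.6064 = 0.2881
Blocking probability = 28.81%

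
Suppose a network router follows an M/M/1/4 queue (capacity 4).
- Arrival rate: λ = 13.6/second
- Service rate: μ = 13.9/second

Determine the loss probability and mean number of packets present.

ρ = λ/μ = 13.6/13.9 = 0.97842
P₀ = (1-ρ)/(1-ρ^(K+1)) = (1-0.97842)/(1-0.97842^5) = 0.021580/0.10334 = 0.2088
P_K = P₀×ρ^K = 0.20882 × 0.97842^4 = 0.20882 × 0.91643 = 0.1914
Blocking probability P_4 = 0.1914 (19.14%)
L = ρ[1 - (K+1)ρ^K + Kρ^(K+1)] / [(1-ρ)(1-ρ^(K+1))]
L = 0.97842 × (1 - 5×0.91643420 + 4×0.89665755) / ((1 - 0.97842) × (1 - 0.89665755)) = 1.9564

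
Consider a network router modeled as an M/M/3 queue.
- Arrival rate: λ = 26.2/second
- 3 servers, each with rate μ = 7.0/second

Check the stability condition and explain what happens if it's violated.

Stability requires ρ = λ/(cμ) < 1
ρ = 26.2/(3 × 7.0) = 26.2/21.00 = 1.2476
Since 1.2476 ≥ 1, the system is UNSTABLE.
Need c > λ/μ = 26.2/7.0 = 3.74.
Minimum servers needed: c = 4.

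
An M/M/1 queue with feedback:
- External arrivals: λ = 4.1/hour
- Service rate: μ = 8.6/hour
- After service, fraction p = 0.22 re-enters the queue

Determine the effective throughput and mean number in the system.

Effective arrival rate: λ_eff = λ/(1-p) = 4.1/(1-0.22) = 4.1/0.78 = 5.2564
ρ = λ_eff/μ = 5.2564/8.6 = 0.61121
L = ρ/(1-ρ) = 0.61121/(1-0.61121) = 1.5721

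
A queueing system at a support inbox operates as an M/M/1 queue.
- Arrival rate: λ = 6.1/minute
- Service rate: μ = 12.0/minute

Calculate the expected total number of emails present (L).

ρ = λ/μ = 6.1/12.0 = 0.5083
For M/M/1: L = λ/(μ-λ)
L = 6.1/(12.0-6.1) = 6.1/5.90
L = 1.0339 emails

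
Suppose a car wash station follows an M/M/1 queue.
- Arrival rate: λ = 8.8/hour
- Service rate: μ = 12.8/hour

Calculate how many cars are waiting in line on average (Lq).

ρ = λ/μ = 8.8/12.8 = 0.6875
For M/M/1: Lq = λ²/(μ(μ-λ))
Lq = 77.44/(12.8 × 4.00)
Lq = 1.5125 cars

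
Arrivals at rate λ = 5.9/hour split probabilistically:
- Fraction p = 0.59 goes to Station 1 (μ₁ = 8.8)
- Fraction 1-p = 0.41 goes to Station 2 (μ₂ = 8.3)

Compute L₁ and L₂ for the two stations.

Effective rates: λ₁ = 5.9×0.59 = 3.481, λ₂ = 5.9×0.41 = 2.419
Station 1: ρ₁ = 3.481/8.8 = 0.395568, L₁ = ρ₁/(1-ρ₁) = 0.395568/(1-0.395568) = 0.6544
Station 2: ρ₂ = 2.419/8.3 = 0.29145, L₂ = ρ₂/(1-ρ₂) = 0.29145/(1-0.29145) = 0.4113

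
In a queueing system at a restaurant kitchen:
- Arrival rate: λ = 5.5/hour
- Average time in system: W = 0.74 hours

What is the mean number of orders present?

Little's Law: L = λW
L = 5.5 × 0.74 = 4.0700 orders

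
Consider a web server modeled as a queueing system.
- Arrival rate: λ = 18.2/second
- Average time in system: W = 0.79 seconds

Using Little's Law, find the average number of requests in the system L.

Little's Law: L = λW
L = 18.2 × 0.79 = 14.3780 requests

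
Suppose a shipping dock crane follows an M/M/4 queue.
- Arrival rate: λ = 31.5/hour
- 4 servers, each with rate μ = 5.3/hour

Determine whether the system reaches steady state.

Stability requires ρ = λ/(cμ) < 1
ρ = 31.5/(4 × 5.3) = 31.5/21.20 = 1.4858
Since 1.4858 ≥ 1, the system is UNSTABLE.
Need c > λ/μ = 31.5/5.3 = 5.94.
Minimum servers needed: c = 6.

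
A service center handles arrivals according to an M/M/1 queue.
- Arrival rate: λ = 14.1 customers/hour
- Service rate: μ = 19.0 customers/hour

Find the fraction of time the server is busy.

Server utilization: ρ = λ/μ
ρ = 14.1/19.0 = 0.7421
The server is busy 74.21% of the time.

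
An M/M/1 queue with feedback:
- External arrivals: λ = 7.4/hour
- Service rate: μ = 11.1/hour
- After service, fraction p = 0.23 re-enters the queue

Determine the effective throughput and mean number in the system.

Effective arrival rate: λ_eff = λ/(1-p) = 7.4/(1-0.23) = 7.4/0.77 = 9.6104
ρ = λ_eff/μ = 9.6104/11.1 = 0.8658
L = ρ/(1-ρ) = 0.8658/(1-0.8658) = 6.4516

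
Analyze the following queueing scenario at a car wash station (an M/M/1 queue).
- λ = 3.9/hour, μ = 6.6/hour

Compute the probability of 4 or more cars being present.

ρ = λ/μ = 3.9/6.6 = 0.5909
P(N ≥ n) = ρⁿ
P(N ≥ 4) = 0.5909^4
P(N ≥ 4) = 0.1219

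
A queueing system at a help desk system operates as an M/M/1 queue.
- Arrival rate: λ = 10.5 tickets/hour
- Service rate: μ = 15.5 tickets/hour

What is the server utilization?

Server utilization: ρ = λ/μ
ρ = 10.5/15.5 = 0.6774
The server is busy 67.74% of the time.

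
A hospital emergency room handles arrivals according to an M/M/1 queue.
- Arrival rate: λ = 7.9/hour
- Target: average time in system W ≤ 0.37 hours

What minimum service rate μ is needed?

For M/M/1: W = 1/(μ-λ)
Need W ≤ 0.37, so 1/(μ-λ) ≤ 0.37
μ - λ ≥ 1/0.37 = 2.7027
μ ≥ 7.9 + 2.7027 = 10.6027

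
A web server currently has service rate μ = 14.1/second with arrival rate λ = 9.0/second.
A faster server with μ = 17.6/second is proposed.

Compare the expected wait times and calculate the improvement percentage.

System 1: ρ₁ = 9.0/14.1 = 0.6383, W₁ = 1/(14.1-9.0) = 0.19608
System 2: ρ₂ = 9.0/17.6 = 0.5114, W₂ = 1/(17.6-9.0) = 0.11628
Improvement: (W₁-W₂)/W₁ = (0.19608-0.11628)/0.19608 = 40.70%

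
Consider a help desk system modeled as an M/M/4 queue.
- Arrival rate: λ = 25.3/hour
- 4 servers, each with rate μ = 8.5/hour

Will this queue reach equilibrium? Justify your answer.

Stability requires ρ = λ/(cμ) < 1
ρ = 25.3/(4 × 8.5) = 25.3/34.00 = 0.7441
Since 0.7441 < 1, the system is STABLE.
The servers are busy 74.41% of the time.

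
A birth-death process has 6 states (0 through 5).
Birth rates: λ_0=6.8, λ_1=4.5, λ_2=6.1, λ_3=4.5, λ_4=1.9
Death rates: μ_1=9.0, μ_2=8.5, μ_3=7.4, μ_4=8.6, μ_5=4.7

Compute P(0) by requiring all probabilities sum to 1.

Ratios P(n)/P(0) = (λ₀···λₙ₋₁)/(μ₁···μₙ):
P(1)/P(0) = (6.8)/(9.0) = 0.75556
P(2)/P(0) = (6.8×4.5)/(9.0×8.5) = 0.40000
P(3)/P(0) = (6.8×4.5×6.1)/(9.0×8.5×7.4) = 0.32973
P(4)/P(0) = (6.8×4.5×6.1×4.5)/(9.0×8.5×7.4×8.6) = 0.17253
P(5)/P(0) = (6.8×4.5×6.1×4.5×1.9)/(9.0×8.5×7.4×8.6×4.7) = 0.069747

Normalization: ∑ P(n) = 1
P(0) × (1.0000 + 0.75556 + 0.40000 + 0.32973 + 0.17253 + 0.069747) = 1
P(0) × 2.7276 = 1
P(0) = 1/2.7276 = 0.3666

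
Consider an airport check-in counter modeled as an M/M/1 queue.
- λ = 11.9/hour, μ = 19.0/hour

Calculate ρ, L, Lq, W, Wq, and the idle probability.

Step 1: ρ = λ/μ = 11.9/19.0 = 0.6263
Step 2: L = λ/(μ-λ) = 11.9/7.10 = 1.6761
Step 3: Lq = λ²/(μ(μ-λ)) = 141.61/(19.0×7.10) = 1.0497
Step 4: W = 1/(μ-λ) = 1/7.10 = 0.14085
Step 5: Wq = λ/(μ(μ-λ)) = 11.9/(19.0×7.10) = 0.08821
Step 6: P(0) = 1-ρ = 0.3737
Verify: L = λW = 11.9×0.14085 = 1.6761 ✔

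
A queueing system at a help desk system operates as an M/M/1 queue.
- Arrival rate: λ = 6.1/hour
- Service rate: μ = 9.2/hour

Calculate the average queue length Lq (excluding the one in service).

ρ = λ/μ = 6.1/9.2 = 0.6630
For M/M/1: Lq = λ²/(μ(μ-λ))
Lq = 37.21/(9.2 × 3.10)
Lq = 1.3047 tickets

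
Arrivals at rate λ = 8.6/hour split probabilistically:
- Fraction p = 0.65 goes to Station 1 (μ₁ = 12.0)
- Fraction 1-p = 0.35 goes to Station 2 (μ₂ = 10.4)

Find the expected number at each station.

Effective rates: λ₁ = 8.6×0.65 = 5.59, λ₂ = 8.6×0.35 = 3.01
Station 1: ρ₁ = 5.59/12.0 = 0.46583, L₁ = ρ₁/(1-ρ₁) = 0.46583/(1-0.46583) = 0.8721
Station 2: ρ₂ = 3.01/10.4 = 0.2894, L₂ = ρ₂/(1-ρ₂) = 0.2894/(1-0.2894) = 0.4073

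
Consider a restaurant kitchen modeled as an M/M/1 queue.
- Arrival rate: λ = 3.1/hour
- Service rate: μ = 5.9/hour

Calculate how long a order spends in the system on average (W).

First, compute utilization: ρ = λ/μ = 3.1/5.9 = 0.5254
For M/M/1: W = 1/(μ-λ)
W = 1/(5.9-3.1) = 1/2.80
W = 0.3571 hours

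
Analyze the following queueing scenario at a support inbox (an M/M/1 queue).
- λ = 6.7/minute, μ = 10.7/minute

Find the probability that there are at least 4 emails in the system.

ρ = λ/μ = 6.7/10.7 = 0.62617
P(N ≥ n) = ρⁿ
P(N ≥ 4) = 0.62617^4
P(N ≥ 4) = 0.1537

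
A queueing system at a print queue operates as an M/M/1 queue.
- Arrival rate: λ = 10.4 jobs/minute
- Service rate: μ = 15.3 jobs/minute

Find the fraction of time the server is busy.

Server utilization: ρ = λ/μ
ρ = 10.4/15.3 = 0.6797
The server is busy 67.97% of the time.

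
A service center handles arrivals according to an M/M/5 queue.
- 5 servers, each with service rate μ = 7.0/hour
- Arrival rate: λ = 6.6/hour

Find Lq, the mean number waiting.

Traffic intensity: ρ = λ/(cμ) = 6.6/(5×7.0) = 0.1886
Since ρ = 0.1886 < 1, system is stable.
Offered load a = λ/μ = cρ = 6.6/7.0 = 0.9429
P₀ = [ Σₙ₌₀^4 aⁿ/n! + a^5/(5!(1-ρ)) ]⁻¹
Σ = a^0/0! + a^1/1! + a^2/2! + a^3/3! + a^4/4! = 1.0000 + 0.9429 + 0.4445 + 0.1397 + 0.03293 = 2.5600
a^5/(5!(1-ρ)) = 0.7451/(120 × 0.8114) = 0.007652
P₀ = 1/(2.5600 + 0.007652) = 0.3895
Lq = P₀·a^5·ρ / (5!(1-ρ)²) = 0.38947 × 0.74513 × 0.18857 / (120 × 0.65842) = 0.0006926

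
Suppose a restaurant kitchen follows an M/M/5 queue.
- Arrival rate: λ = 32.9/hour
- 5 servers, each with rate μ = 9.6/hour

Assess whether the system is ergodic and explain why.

Stability requires ρ = λ/(cμ) < 1
ρ = 32.9/(5 × 9.6) = 32.9/48.00 = 0.6854
Since 0.6854 < 1, the system is STABLE.
The servers are busy 68.54% of the time.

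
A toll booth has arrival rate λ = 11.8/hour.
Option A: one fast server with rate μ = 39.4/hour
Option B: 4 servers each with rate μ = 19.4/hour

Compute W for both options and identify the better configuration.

Option A: single server μ = 39.4 (M/M/1)
  ρ_A = 11.8/39.4 = 0.2995
  W_A = 1/(μ-λ) = 1/(39.4-11.8) = 1/27.60 = 0.03623

Option B: 4 servers μ = 19.4 (M/M/4)
  ρ_B = λ/(cμ) = 11.8/(4×19.4) = 0.1521
  Offered load a = λ/μ = cρ = 11.8/19.4 = 0.6082
  P₀ = [ Σₙ₌₀^3 aⁿ/n! + a^4/(4!(1-ρ)) ]⁻¹
  Σ = a^0/0! + a^1/1! + a^2/2! + a^3/3! = 1.0000 + 0.6082 + 0.1850 + 0.03751 = 1.8307
  a^4/(4!(1-ρ)) = 0.13687/(24 × 0.84794) = 0.006726
  P₀ = 1/(1.8307 + 0.006726) = 0.5442
  Lq = P₀·a^4·ρ / (4!(1-ρ)²) = 0.54423 × 0.13687 × 0.15206 / (24 × 0.71900) = 0.0006564
  Wq_B = Lq/λ = 0.00065642/11.8 = 0.000055629
  W_B = Wq_B + 1/μ = 0.000055629 + 0.051546 = 0.05160

Since W_A = 0.03623 < W_B = 0.05160, Option A (single fast server) has the shorter time in system.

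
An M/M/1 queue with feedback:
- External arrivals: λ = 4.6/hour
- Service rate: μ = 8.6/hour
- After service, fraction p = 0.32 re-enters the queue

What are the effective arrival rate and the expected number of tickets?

Effective arrival rate: λ_eff = λ/(1-p) = 4.6/(1-0.32) = 4.6/0.68 = 6.76471
ρ = λ_eff/μ = 6.76471/8.6 = 0.786594
L = ρ/(1-ρ) = 0.786594/(1-0.786594) = 3.6859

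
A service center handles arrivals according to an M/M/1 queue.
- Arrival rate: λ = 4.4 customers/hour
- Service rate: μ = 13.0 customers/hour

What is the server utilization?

Server utilization: ρ = λ/μ
ρ = 4.4/13.0 = 0.3385
The server is busy 33.85% of the time.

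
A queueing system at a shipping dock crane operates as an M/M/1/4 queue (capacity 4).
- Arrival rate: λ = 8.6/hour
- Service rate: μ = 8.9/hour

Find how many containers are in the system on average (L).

ρ = λ/μ = 8.6/8.9 = 0.9663
P₀ = (1-ρ)/(1-ρ^(K+1)) = (1-0.9663)/(1-0.9663^5) = 0.033700/0.15752 = 0.2139
P_K = P₀×ρ^K = 0.2139 × 0.9663^4 = 0.2139 × 0.8719 = 0.1865
L = ρ[1 - (K+1)ρ^K + Kρ^(K+1)] / [(1-ρ)(1-ρ^(K+1))]
L = 0.9663 × (1 - 5×0.8718623 + 4×0.8424806) / ((1 - 0.9663) × (1 - 0.8424806)) = 1.9315 containers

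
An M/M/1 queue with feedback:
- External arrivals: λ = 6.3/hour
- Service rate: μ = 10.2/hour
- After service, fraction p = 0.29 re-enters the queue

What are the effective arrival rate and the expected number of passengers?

Effective arrival rate: λ_eff = λ/(1-p) = 6.3/(1-0.29) = 6.3/0.71 = 8.87324
ρ = λ_eff/μ = 8.87324/10.2 = 0.869925
L = ρ/(1-ρ) = 0.869925/(1-0.869925) = 6.6879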